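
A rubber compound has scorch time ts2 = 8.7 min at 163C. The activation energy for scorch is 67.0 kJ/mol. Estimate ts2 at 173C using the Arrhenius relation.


Convert temperatures: T1 = 163 + 273.15 = 436.15 K, T2 = 173 + 273.15 = 446.15 K
ts2_new = 8.7 * exp(67000 / 8.314 * (1/446.15 - 1/436.15))
1/T2 - 1/T1 = -5.1391e-05
ts2_new = 5.75 min

5.75 min


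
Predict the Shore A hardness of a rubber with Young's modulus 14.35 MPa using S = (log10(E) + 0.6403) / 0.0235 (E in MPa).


log10(E) = 0.0235*S - 0.6403  =>  S = (log10(E) + 0.6403) / 0.0235
log10(14.35) = 1.156852
S = (1.156852 + 0.6403) / 0.0235 = 1.797152 / 0.0235
S = 76.5

Shore A = 76.5


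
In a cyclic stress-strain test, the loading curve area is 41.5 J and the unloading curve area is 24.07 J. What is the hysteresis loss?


Hysteresis loss = loading - unloading
= 41.5 - 24.07
= 17.43 J

17.43 J


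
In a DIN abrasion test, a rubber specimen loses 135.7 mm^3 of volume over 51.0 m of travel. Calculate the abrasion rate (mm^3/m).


Rate = volume_loss / distance
= 135.7 / 51.0
= 2.661 mm^3/m

2.661 mm^3/m


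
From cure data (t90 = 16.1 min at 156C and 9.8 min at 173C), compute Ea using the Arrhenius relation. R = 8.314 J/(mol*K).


T1 = 429.15 K, T2 = 446.15 K
1/T1 - 1/T2 = 8.8789e-05
ln(t1/t2) = ln(16.1/9.8) = 0.4964
Ea = 8.314 * 0.4964 / 8.8789e-05 = 46485.2484 J/mol
Ea = 46.49 kJ/mol

46.49 kJ/mol


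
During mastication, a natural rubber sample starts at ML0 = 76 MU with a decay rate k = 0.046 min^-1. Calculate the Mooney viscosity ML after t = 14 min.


ML = ML0 * exp(-k * t)
ML = 76 * exp(-0.046 * 14)
ML = 76 * 0.5252
ML = 39.91 MU

39.91 MU


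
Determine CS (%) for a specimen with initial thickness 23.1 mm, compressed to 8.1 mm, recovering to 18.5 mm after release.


CS = (t0 - recovered) / (t0 - ts) * 100
= (23.1 - 18.5) / (23.1 - 8.1) * 100
= 4.6 / 15.0 * 100
= 30.7%

30.7%


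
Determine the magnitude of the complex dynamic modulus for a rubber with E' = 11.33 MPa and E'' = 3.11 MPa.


|E*| = sqrt(E'^2 + E''^2)
= sqrt(11.33^2 + 3.11^2)
= sqrt(128.3689 + 9.6721)
= 11.749 MPa

11.749 MPa


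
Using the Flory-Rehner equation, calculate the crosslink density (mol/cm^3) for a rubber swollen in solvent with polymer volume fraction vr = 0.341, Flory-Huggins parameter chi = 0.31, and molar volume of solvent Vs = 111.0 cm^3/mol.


ln(1 - vr) = ln(1 - 0.341) = -0.4170
Numerator = -((-0.4170) + 0.341 + 0.31 * 0.341^2) = 0.0400
Denominator = 111.0 * (0.341^(1/3) - 0.341/2) = 58.6232
nu = 0.0400 / 58.6232 = 6.8206e-04 mol/cm^3

6.8206e-04 mol/cm^3


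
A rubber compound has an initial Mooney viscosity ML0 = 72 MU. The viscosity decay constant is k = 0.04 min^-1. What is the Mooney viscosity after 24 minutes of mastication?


ML = ML0 * exp(-k * t)
ML = 72 * exp(-0.04 * 24)
ML = 72 * 0.3829
ML = 27.57 MU

27.57 MU


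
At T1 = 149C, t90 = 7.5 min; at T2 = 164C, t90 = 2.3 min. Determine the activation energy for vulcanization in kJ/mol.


T1 = 422.15 K, T2 = 437.15 K
1/T1 - 1/T2 = 8.1282e-05
ln(t1/t2) = ln(7.5/2.3) = 1.1820
Ea = 8.314 * 1.1820 / 8.1282e-05 = 120901.3838 J/mol
Ea = 120.9 kJ/mol

120.9 kJ/mol


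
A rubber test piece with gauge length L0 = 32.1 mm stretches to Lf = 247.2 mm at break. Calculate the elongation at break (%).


Elongation = (Lf - L0) / L0 * 100
= (247.2 - 32.1) / 32.1 * 100
= 215.1 / 32.1 * 100
= 670.1%

670.1%


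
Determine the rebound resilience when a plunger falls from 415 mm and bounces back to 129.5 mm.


Resilience = h_rebound / h_drop * 100
= 129.5 / 415 * 100
= 31.2%

31.2%


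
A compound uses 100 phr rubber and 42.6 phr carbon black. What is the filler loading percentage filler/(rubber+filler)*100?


Filler % = filler / (rubber + filler) * 100
= 42.6 / (100 + 42.6) * 100
= 42.6 / 142.6 * 100
= 29.87%

29.87%


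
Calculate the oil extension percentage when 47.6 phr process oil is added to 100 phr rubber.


Oil % = oil / (100 + oil) * 100
= 47.6 / (100 + 47.6) * 100
= 47.6 / 147.6 * 100
= 32.25%

32.25%


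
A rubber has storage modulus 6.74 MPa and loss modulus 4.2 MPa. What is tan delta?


tan delta = E'' / E'
= 4.2 / 6.74
= 0.6231

tan delta = 0.6231


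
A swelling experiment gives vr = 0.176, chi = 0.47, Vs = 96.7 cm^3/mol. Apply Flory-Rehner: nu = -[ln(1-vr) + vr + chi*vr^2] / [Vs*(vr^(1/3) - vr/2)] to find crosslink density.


ln(1 - vr) = ln(1 - 0.176) = -0.1936
Numerator = -((-0.1936) + 0.176 + 0.47 * 0.176^2) = 0.0030
Denominator = 96.7 * (0.176^(1/3) - 0.176/2) = 45.6818
nu = 0.0030 / 45.6818 = 6.6241e-05 mol/cm^3

6.6241e-05 mol/cm^3


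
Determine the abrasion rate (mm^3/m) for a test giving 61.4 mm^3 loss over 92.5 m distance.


Rate = volume_loss / distance
= 61.4 / 92.5
= 0.664 mm^3/m

0.664 mm^3/m


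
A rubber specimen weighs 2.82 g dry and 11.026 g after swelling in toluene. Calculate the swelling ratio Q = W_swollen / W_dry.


Q = W_swollen / W_dry
Q = 11.026 / 2.82
Q = 3.91

Q = 3.91


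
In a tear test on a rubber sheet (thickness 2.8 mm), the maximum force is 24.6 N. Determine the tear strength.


Tear strength = force / thickness
= 24.6 / 2.8
= 8.79 N/mm

8.79 N/mm


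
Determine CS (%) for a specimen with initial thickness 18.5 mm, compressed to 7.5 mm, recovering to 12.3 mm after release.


CS = (t0 - recovered) / (t0 - ts) * 100
= (18.5 - 12.3) / (18.5 - 7.5) * 100
= 6.2 / 11.0 * 100
= 56.4%

56.4%


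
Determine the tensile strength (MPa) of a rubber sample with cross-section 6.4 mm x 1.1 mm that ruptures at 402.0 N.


Area = width * thickness = 6.4 * 1.1 = 7.04 mm^2
TS = force / area = 402.0 / 7.04 = 57.1 MPa

57.1 MPa


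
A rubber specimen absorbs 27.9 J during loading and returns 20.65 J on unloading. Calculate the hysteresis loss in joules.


Hysteresis loss = loading - unloading
= 27.9 - 20.65
= 7.25 J

7.25 J


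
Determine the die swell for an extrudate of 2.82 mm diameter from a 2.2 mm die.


Die swell ratio = D_extrudate / D_die
= 2.82 / 2.2
= 1.282

Die swell = 1.282


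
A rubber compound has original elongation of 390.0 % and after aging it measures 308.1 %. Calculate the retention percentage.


Retention = aged / original * 100
= 308.1 / 390.0 * 100
= 79.0%

79.0%


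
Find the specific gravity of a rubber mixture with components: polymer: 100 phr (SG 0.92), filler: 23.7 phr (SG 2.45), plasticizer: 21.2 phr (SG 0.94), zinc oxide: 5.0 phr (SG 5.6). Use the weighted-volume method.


Sum of weights = 149.9
Volume contributions:
  polymer: 100/0.92 = 108.6957
  filler: 23.7/2.45 = 9.6735
  plasticizer: 21.2/0.94 = 22.5532
  zinc oxide: 5.0/5.6 = 0.8929
Sum of volumes = 141.8152
SG = 149.9 / 141.8152 = 1.057

SG = 1.057


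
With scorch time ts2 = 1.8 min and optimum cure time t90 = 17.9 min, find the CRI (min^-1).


CRI = 100 / (t90 - ts2)
= 100 / (17.9 - 1.8)
= 100 / 16.1
= 6.21 min^-1

6.21 min^-1


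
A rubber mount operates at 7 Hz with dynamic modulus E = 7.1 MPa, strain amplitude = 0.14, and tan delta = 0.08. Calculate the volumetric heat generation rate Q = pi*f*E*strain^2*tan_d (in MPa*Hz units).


Q = pi * f * E * strain^2 * tan_d
= pi * 7 * 7.1 * 0.14^2 * 0.08
= pi * 7 * 7.1 * 0.0196 * 0.08
= 0.2448

Q = 0.2448


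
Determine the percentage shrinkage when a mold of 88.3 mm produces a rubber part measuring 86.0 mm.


Shrinkage = (mold - part) / mold * 100
= (88.3 - 86.0) / 88.3 * 100
= 2.3 / 88.3 * 100
= 2.6%

2.6%


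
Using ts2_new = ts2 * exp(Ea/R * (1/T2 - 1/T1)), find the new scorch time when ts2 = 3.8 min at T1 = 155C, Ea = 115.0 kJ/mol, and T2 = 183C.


Convert temperatures: T1 = 155 + 273.15 = 428.15 K, T2 = 183 + 273.15 = 456.15 K
ts2_new = 3.8 * exp(115000 / 8.314 * (1/456.15 - 1/428.15))
1/T2 - 1/T1 = -1.4337e-04
ts2_new = 0.52 min

0.52 min


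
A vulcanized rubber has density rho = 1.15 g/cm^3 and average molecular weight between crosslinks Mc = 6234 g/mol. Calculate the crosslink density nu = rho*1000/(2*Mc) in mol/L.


nu = rho * 1000 / (2 * Mc)
nu = 1.15 * 1000 / (2 * 6234)
nu = 1150.0 / 12468
nu = 0.0922 mol/L

0.0922 mol/L


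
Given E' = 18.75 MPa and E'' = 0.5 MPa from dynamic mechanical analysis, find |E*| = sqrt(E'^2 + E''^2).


|E*| = sqrt(E'^2 + E''^2)
= sqrt(18.75^2 + 0.5^2)
= sqrt(351.5625 + 0.2500)
= 18.757 MPa

18.757 MPa


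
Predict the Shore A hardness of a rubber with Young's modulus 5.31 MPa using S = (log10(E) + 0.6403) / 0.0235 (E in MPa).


log10(E) = 0.0235*S - 0.6403  =>  S = (log10(E) + 0.6403) / 0.0235
log10(5.31) = 0.725095
S = (0.725095 + 0.6403) / 0.0235 = 1.365395 / 0.0235
S = 58.1

Shore A = 58.1


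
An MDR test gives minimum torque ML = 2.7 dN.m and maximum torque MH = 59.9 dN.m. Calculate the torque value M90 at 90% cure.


M90 = ML + 0.9 * (MH - ML)
M90 = 2.7 + 0.9 * (59.9 - 2.7)
M90 = 2.7 + 0.9 * 57.2
M90 = 54.18 dN.m

54.18 dN.m


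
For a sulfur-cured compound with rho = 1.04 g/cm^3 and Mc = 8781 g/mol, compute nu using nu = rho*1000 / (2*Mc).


nu = rho * 1000 / (2 * Mc)
nu = 1.04 * 1000 / (2 * 8781)
nu = 1040.0 / 17562
nu = 0.0592 mol/L

0.0592 mol/L


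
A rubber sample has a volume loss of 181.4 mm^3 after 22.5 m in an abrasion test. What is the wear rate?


Rate = volume_loss / distance
= 181.4 / 22.5
= 8.062 mm^3/m

8.062 mm^3/m


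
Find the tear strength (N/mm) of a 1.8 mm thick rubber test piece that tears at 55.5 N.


Tear strength = force / thickness
= 55.5 / 1.8
= 30.83 N/mm

30.83 N/mm


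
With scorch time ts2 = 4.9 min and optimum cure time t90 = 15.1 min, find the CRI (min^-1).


CRI = 100 / (t90 - ts2)
= 100 / (15.1 - 4.9)
= 100 / 10.2
= 9.8 min^-1

9.8 min^-1


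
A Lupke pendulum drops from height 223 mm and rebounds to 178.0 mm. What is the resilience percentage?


Resilience = h_rebound / h_drop * 100
= 178.0 / 223 * 100
= 79.8%

79.8%


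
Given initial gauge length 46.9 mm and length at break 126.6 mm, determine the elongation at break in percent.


Elongation = (Lf - L0) / L0 * 100
= (126.6 - 46.9) / 46.9 * 100
= 79.7 / 46.9 * 100
= 169.9%

169.9%


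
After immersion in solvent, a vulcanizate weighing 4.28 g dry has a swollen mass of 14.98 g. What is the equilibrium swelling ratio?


Q = W_swollen / W_dry
Q = 14.98 / 4.28
Q = 3.5

Q = 3.5


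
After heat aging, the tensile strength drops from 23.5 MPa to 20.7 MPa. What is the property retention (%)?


Retention = aged / original * 100
= 20.7 / 23.5 * 100
= 88.1%

88.1%


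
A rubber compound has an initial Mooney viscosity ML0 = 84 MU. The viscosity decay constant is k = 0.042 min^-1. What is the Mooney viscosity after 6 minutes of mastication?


ML = ML0 * exp(-k * t)
ML = 84 * exp(-0.042 * 6)
ML = 84 * 0.7772
ML = 65.29 MU

65.29 MU


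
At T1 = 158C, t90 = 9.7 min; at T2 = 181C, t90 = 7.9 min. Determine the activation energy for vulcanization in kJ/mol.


T1 = 431.15 K, T2 = 454.15 K
1/T1 - 1/T2 = 1.1746e-04
ln(t1/t2) = ln(9.7/7.9) = 0.2053
Ea = 8.314 * 0.2053 / 1.1746e-04 = 14528.5018 J/mol
Ea = 14.53 kJ/mol

14.53 kJ/mol


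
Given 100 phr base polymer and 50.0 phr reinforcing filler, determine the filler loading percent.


Filler % = filler / (rubber + filler) * 100
= 50.0 / (100 + 50.0) * 100
= 50.0 / 150.0 * 100
= 33.33%

33.33%


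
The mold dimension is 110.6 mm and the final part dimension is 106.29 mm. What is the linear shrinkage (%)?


Shrinkage = (mold - part) / mold * 100
= (110.6 - 106.29) / 110.6 * 100
= 4.31 / 110.6 * 100
= 3.9%

3.9%


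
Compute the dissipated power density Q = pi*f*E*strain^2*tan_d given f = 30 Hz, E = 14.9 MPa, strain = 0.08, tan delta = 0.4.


Q = pi * f * E * strain^2 * tan_d
= pi * 30 * 14.9 * 0.08^2 * 0.4
= pi * 30 * 14.9 * 0.0064 * 0.4
= 3.5950

Q = 3.5950


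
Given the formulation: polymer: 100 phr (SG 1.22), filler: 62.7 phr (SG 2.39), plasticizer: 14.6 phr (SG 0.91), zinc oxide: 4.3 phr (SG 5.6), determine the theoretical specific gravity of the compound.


Sum of weights = 181.6
Volume contributions:
  polymer: 100/1.22 = 81.9672
  filler: 62.7/2.39 = 26.2343
  plasticizer: 14.6/0.91 = 16.0440
  zinc oxide: 4.3/5.6 = 0.7679
Sum of volumes = 125.0133
SG = 181.6 / 125.0133 = 1.453

SG = 1.453


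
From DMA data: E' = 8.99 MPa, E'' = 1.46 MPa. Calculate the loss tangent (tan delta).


tan delta = E'' / E'
= 1.46 / 8.99
= 0.1624

tan delta = 0.1624


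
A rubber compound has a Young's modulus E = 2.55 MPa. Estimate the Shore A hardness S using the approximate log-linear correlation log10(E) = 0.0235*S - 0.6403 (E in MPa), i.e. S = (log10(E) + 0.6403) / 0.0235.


log10(E) = 0.0235*S - 0.6403  =>  S = (log10(E) + 0.6403) / 0.0235
log10(2.55) = 0.406540
S = (0.406540 + 0.6403) / 0.0235 = 1.046840 / 0.0235
S = 44.5

Shore A = 44.5


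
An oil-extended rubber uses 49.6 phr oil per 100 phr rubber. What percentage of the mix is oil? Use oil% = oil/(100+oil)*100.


Oil % = oil / (100 + oil) * 100
= 49.6 / (100 + 49.6) * 100
= 49.6 / 149.6 * 100
= 33.16%

33.16%


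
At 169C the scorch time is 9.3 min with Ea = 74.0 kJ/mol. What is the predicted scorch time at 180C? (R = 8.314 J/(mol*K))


Convert temperatures: T1 = 169 + 273.15 = 442.15 K, T2 = 180 + 273.15 = 453.15 K
ts2_new = 9.3 * exp(74000 / 8.314 * (1/453.15 - 1/442.15))
1/T2 - 1/T1 = -5.4901e-05
ts2_new = 5.71 min

5.71 min


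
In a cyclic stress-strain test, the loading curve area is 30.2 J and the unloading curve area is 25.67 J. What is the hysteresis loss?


Hysteresis loss = loading - unloading
= 30.2 - 25.67
= 4.53 J

4.53 J


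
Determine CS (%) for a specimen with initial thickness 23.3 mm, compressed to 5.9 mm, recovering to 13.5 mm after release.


CS = (t0 - recovered) / (t0 - ts) * 100
= (23.3 - 13.5) / (23.3 - 5.9) * 100
= 9.8 / 17.4 * 100
= 56.3%

56.3%


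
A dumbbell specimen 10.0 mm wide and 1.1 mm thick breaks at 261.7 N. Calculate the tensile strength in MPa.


Area = width * thickness = 10.0 * 1.1 = 11.0 mm^2
TS = force / area = 261.7 / 11.0 = 23.79 MPa

23.79 MPa


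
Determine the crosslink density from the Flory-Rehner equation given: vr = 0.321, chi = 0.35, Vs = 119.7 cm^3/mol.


ln(1 - vr) = ln(1 - 0.321) = -0.3871
Numerator = -((-0.3871) + 0.321 + 0.35 * 0.321^2) = 0.0301
Denominator = 119.7 * (0.321^(1/3) - 0.321/2) = 62.7470
nu = 0.0301 / 62.7470 = 4.7922e-04 mol/cm^3

4.7922e-04 mol/cm^3


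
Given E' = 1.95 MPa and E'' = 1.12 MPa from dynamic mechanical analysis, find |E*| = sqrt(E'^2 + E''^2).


|E*| = sqrt(E'^2 + E''^2)
= sqrt(1.95^2 + 1.12^2)
= sqrt(3.8025 + 1.2544)
= 2.249 MPa

2.249 MPa


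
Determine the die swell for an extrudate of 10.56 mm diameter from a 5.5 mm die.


Die swell ratio = D_extrudate / D_die
= 10.56 / 5.5
= 1.92

Die swell = 1.92


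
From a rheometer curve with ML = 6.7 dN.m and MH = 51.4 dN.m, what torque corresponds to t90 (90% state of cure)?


M90 = ML + 0.9 * (MH - ML)
M90 = 6.7 + 0.9 * (51.4 - 6.7)
M90 = 6.7 + 0.9 * 44.7
M90 = 46.93 dN.m

46.93 dN.m


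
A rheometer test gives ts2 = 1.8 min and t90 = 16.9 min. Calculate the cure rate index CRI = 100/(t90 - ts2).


CRI = 100 / (t90 - ts2)
= 100 / (16.9 - 1.8)
= 100 / 15.1
= 6.62 min^-1

6.62 min^-1


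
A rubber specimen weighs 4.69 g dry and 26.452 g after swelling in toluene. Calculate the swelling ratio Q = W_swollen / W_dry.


Q = W_swollen / W_dry
Q = 26.452 / 4.69
Q = 5.64

Q = 5.64


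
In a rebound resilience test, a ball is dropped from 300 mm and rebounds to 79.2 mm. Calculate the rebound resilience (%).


Resilience = h_rebound / h_drop * 100
= 79.2 / 300 * 100
= 26.4%

26.4%


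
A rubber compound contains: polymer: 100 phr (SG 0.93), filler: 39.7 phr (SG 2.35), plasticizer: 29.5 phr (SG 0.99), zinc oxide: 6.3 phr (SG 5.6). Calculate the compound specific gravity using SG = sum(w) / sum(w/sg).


Sum of weights = 175.5
Volume contributions:
  polymer: 100/0.93 = 107.5269
  filler: 39.7/2.35 = 16.8936
  plasticizer: 29.5/0.99 = 29.7980
  zinc oxide: 6.3/5.6 = 1.1250
Sum of volumes = 155.3435
SG = 175.5 / 155.3435 = 1.13

SG = 1.13


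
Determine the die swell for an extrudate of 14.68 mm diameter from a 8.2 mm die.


Die swell ratio = D_extrudate / D_die
= 14.68 / 8.2
= 1.79

Die swell = 1.79


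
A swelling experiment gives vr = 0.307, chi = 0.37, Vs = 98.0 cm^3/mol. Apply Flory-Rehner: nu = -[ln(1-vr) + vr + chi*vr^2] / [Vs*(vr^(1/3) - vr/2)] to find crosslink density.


ln(1 - vr) = ln(1 - 0.307) = -0.3667
Numerator = -((-0.3667) + 0.307 + 0.37 * 0.307^2) = 0.0249
Denominator = 98.0 * (0.307^(1/3) - 0.307/2) = 51.0678
nu = 0.0249 / 51.0678 = 4.8667e-04 mol/cm^3

4.8667e-04 mol/cm^3


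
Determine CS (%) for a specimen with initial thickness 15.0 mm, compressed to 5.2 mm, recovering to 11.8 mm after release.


CS = (t0 - recovered) / (t0 - ts) * 100
= (15.0 - 11.8) / (15.0 - 5.2) * 100
= 3.2 / 9.8 * 100
= 32.7%

32.7%


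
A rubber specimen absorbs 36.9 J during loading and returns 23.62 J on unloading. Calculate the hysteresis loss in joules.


Hysteresis loss = loading - unloading
= 36.9 - 23.62
= 13.28 J

13.28 J


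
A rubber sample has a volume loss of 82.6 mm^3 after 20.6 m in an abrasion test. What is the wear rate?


Rate = volume_loss / distance
= 82.6 / 20.6
= 4.01 mm^3/m

4.01 mm^3/m


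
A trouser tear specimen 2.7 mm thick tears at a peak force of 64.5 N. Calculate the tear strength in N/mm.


Tear strength = force / thickness
= 64.5 / 2.7
= 23.89 N/mm

23.89 N/mm


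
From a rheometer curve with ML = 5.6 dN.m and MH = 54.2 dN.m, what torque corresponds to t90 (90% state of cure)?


M90 = ML + 0.9 * (MH - ML)
M90 = 5.6 + 0.9 * (54.2 - 5.6)
M90 = 5.6 + 0.9 * 48.6
M90 = 49.34 dN.m

49.34 dN.m


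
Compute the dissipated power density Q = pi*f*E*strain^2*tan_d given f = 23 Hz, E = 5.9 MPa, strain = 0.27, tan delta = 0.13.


Q = pi * f * E * strain^2 * tan_d
= pi * 23 * 5.9 * 0.27^2 * 0.13
= pi * 23 * 5.9 * 0.0729 * 0.13
= 4.0402

Q = 4.0402


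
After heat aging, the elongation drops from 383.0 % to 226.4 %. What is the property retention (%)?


Retention = aged / original * 100
= 226.4 / 383.0 * 100
= 59.1%

59.1%


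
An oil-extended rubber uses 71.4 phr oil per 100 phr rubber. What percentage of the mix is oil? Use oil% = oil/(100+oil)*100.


Oil % = oil / (100 + oil) * 100
= 71.4 / (100 + 71.4) * 100
= 71.4 / 171.4 * 100
= 41.66%

41.66%


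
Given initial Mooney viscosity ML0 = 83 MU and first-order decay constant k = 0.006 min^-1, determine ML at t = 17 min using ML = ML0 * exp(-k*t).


ML = ML0 * exp(-k * t)
ML = 83 * exp(-0.006 * 17)
ML = 83 * 0.9030
ML = 74.95 MU

74.95 MU


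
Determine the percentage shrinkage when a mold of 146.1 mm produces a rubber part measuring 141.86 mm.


Shrinkage = (mold - part) / mold * 100
= (146.1 - 141.86) / 146.1 * 100
= 4.24 / 146.1 * 100
= 2.9%

2.9%


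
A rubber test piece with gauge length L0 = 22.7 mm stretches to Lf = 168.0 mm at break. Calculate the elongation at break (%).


Elongation = (Lf - L0) / L0 * 100
= (168.0 - 22.7) / 22.7 * 100
= 145.3 / 22.7 * 100
= 640.1%

640.1%


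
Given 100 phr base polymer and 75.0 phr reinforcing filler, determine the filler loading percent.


Filler % = filler / (rubber + filler) * 100
= 75.0 / (100 + 75.0) * 100
= 75.0 / 175.0 * 100
= 42.86%

42.86%


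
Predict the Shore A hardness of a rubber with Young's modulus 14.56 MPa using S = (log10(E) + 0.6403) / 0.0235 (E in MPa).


log10(E) = 0.0235*S - 0.6403  =>  S = (log10(E) + 0.6403) / 0.0235
log10(14.56) = 1.163161
S = (1.163161 + 0.6403) / 0.0235 = 1.803461 / 0.0235
S = 76.7

Shore A = 76.7


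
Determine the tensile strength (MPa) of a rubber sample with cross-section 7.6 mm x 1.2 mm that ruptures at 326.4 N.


Area = width * thickness = 7.6 * 1.2 = 9.12 mm^2
TS = force / area = 326.4 / 9.12 = 35.79 MPa

35.79 MPa


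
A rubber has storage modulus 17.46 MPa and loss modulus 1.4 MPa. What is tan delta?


tan delta = E'' / E'
= 1.4 / 17.46
= 0.0802

tan delta = 0.0802


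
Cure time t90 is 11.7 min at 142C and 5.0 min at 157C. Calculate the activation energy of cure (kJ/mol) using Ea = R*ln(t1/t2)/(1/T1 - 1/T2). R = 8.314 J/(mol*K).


T1 = 415.15 K, T2 = 430.15 K
1/T1 - 1/T2 = 8.3997e-05
ln(t1/t2) = ln(11.7/5.0) = 0.8502
Ea = 8.314 * 0.8502 / 8.3997e-05 = 84147.2184 J/mol
Ea = 84.15 kJ/mol

84.15 kJ/mol


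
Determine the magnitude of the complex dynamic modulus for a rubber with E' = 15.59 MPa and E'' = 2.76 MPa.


|E*| = sqrt(E'^2 + E''^2)
= sqrt(15.59^2 + 2.76^2)
= sqrt(243.0481 + 7.6176)
= 15.832 MPa

15.832 MPa


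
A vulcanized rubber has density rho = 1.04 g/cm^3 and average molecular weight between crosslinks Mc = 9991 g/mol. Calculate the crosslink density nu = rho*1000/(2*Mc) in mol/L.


nu = rho * 1000 / (2 * Mc)
nu = 1.04 * 1000 / (2 * 9991)
nu = 1040.0 / 19982
nu = 0.0520 mol/L

0.0520 mol/L


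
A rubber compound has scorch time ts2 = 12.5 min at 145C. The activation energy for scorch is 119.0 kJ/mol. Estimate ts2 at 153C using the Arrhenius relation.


Convert temperatures: T1 = 145 + 273.15 = 418.15 K, T2 = 153 + 273.15 = 426.15 K
ts2_new = 12.5 * exp(119000 / 8.314 * (1/426.15 - 1/418.15))
1/T2 - 1/T1 = -4.4895e-05
ts2_new = 6.57 min

6.57 min


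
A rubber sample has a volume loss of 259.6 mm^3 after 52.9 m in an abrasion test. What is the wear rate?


Rate = volume_loss / distance
= 259.6 / 52.9
= 4.907 mm^3/m

4.907 mm^3/m


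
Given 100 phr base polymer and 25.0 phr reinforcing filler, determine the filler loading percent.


Filler % = filler / (rubber + filler) * 100
= 25.0 / (100 + 25.0) * 100
= 25.0 / 125.0 * 100
= 20.0%

20.0%


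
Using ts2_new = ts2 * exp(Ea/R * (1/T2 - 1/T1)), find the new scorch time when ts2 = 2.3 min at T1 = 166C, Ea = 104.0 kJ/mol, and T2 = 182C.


Convert temperatures: T1 = 166 + 273.15 = 439.15 K, T2 = 182 + 273.15 = 455.15 K
ts2_new = 2.3 * exp(104000 / 8.314 * (1/455.15 - 1/439.15))
1/T2 - 1/T1 = -8.0048e-05
ts2_new = 0.85 min

0.85 min


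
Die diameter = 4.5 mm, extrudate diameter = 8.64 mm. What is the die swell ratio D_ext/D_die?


Die swell ratio = D_extrudate / D_die
= 8.64 / 4.5
= 1.92

Die swell = 1.92


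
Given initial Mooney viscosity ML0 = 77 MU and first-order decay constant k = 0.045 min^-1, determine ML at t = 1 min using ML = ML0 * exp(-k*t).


ML = ML0 * exp(-k * t)
ML = 77 * exp(-0.045 * 1)
ML = 77 * 0.9560
ML = 73.61 MU

73.61 MU


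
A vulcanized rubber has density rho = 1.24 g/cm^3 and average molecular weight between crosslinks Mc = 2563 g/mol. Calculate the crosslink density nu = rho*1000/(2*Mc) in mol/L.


nu = rho * 1000 / (2 * Mc)
nu = 1.24 * 1000 / (2 * 2563)
nu = 1240.0 / 5126
nu = 0.2419 mol/L

0.2419 mol/L


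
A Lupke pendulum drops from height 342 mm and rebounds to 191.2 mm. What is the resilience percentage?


Resilience = h_rebound / h_drop * 100
= 191.2 / 342 * 100
= 55.9%

55.9%


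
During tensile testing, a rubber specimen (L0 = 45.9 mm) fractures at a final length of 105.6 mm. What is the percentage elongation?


Elongation = (Lf - L0) / L0 * 100
= (105.6 - 45.9) / 45.9 * 100
= 59.7 / 45.9 * 100
= 130.1%

130.1%


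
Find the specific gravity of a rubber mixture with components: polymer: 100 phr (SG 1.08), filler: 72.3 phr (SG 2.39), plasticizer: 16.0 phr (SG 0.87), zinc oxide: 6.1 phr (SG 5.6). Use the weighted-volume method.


Sum of weights = 194.4
Volume contributions:
  polymer: 100/1.08 = 92.5926
  filler: 72.3/2.39 = 30.2510
  plasticizer: 16.0/0.87 = 18.3908
  zinc oxide: 6.1/5.6 = 1.0893
Sum of volumes = 142.3237
SG = 194.4 / 142.3237 = 1.366

SG = 1.366


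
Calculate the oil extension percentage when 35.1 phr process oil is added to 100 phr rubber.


Oil % = oil / (100 + oil) * 100
= 35.1 / (100 + 35.1) * 100
= 35.1 / 135.1 * 100
= 25.98%

25.98%


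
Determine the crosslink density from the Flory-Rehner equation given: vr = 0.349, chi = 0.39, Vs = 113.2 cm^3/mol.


ln(1 - vr) = ln(1 - 0.349) = -0.4292
Numerator = -((-0.4292) + 0.349 + 0.39 * 0.349^2) = 0.0327
Denominator = 113.2 * (0.349^(1/3) - 0.349/2) = 59.9460
nu = 0.0327 / 59.9460 = 5.4621e-04 mol/cm^3

5.4621e-04 mol/cm^3


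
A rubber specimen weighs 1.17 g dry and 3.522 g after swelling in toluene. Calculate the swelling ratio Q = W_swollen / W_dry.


Q = W_swollen / W_dry
Q = 3.522 / 1.17
Q = 3.01

Q = 3.01


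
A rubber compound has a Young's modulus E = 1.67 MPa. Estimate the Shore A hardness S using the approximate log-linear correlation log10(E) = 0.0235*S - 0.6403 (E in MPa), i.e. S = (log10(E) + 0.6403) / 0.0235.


log10(E) = 0.0235*S - 0.6403  =>  S = (log10(E) + 0.6403) / 0.0235
log10(1.67) = 0.222716
S = (0.222716 + 0.6403) / 0.0235 = 0.863016 / 0.0235
S = 36.7

Shore A = 36.7


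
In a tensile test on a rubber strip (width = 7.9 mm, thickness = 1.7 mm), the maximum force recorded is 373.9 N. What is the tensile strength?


Area = width * thickness = 7.9 * 1.7 = 13.43 mm^2
TS = force / area = 373.9 / 13.43 = 27.84 MPa

27.84 MPa


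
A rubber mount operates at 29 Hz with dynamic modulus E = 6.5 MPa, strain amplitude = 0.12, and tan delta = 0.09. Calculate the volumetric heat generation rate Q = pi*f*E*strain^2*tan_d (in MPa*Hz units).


Q = pi * f * E * strain^2 * tan_d
= pi * 29 * 6.5 * 0.12^2 * 0.09
= pi * 29 * 6.5 * 0.0144 * 0.09
= 0.7675

Q = 0.7675


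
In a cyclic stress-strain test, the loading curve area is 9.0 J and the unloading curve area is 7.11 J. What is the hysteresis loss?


Hysteresis loss = loading - unloading
= 9.0 - 7.11
= 1.89 J

1.89 J


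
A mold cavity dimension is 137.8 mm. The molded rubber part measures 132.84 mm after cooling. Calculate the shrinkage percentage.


Shrinkage = (mold - part) / mold * 100
= (137.8 - 132.84) / 137.8 * 100
= 4.96 / 137.8 * 100
= 3.6%

3.6%


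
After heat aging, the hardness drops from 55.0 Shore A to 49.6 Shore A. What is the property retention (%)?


Retention = aged / original * 100
= 49.6 / 55.0 * 100
= 90.2%

90.2%


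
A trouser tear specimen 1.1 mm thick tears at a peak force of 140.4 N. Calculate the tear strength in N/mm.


Tear strength = force / thickness
= 140.4 / 1.1
= 127.64 N/mm

127.64 N/mm


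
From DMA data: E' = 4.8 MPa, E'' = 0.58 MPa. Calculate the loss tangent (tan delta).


tan delta = E'' / E'
= 0.58 / 4.8
= 0.1208

tan delta = 0.1208


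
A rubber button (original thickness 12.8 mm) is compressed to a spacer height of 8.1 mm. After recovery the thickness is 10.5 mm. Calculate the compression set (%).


CS = (t0 - recovered) / (t0 - ts) * 100
= (12.8 - 10.5) / (12.8 - 8.1) * 100
= 2.3 / 4.7 * 100
= 48.9%

48.9%


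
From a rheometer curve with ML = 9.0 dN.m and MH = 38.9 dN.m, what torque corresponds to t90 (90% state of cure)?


M90 = ML + 0.9 * (MH - ML)
M90 = 9.0 + 0.9 * (38.9 - 9.0)
M90 = 9.0 + 0.9 * 29.9
M90 = 35.91 dN.m

35.91 dN.m


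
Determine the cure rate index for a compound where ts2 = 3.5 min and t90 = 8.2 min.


CRI = 100 / (t90 - ts2)
= 100 / (8.2 - 3.5)
= 100 / 4.7
= 21.28 min^-1

21.28 min^-1


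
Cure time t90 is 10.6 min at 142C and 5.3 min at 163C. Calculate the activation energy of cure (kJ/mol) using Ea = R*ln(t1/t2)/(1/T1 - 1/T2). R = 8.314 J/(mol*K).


T1 = 415.15 K, T2 = 436.15 K
1/T1 - 1/T2 = 1.1598e-04
ln(t1/t2) = ln(10.6/5.3) = 0.6931
Ea = 8.314 * 0.6931 / 1.1598e-04 = 49688.6395 J/mol
Ea = 49.69 kJ/mol

49.69 kJ/mol


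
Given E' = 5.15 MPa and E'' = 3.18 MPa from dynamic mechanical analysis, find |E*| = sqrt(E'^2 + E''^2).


|E*| = sqrt(E'^2 + E''^2)
= sqrt(5.15^2 + 3.18^2)
= sqrt(26.5225 + 10.1124)
= 6.053 MPa

6.053 MPa


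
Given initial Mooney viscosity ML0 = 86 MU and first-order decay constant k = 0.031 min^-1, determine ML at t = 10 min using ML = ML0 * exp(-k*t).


ML = ML0 * exp(-k * t)
ML = 86 * exp(-0.031 * 10)
ML = 86 * 0.7334
ML = 63.08 MU

63.08 MU


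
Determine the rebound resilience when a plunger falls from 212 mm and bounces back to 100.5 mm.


Resilience = h_rebound / h_drop * 100
= 100.5 / 212 * 100
= 47.4%

47.4%


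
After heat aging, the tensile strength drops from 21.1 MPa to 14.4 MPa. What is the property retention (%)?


Retention = aged / original * 100
= 14.4 / 21.1 * 100
= 68.2%

68.2%


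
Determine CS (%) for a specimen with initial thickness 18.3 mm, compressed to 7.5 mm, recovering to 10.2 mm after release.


CS = (t0 - recovered) / (t0 - ts) * 100
= (18.3 - 10.2) / (18.3 - 7.5) * 100
= 8.1 / 10.8 * 100
= 75.0%

75.0%


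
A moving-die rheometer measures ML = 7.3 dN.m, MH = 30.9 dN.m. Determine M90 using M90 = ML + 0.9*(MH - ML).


M90 = ML + 0.9 * (MH - ML)
M90 = 7.3 + 0.9 * (30.9 - 7.3)
M90 = 7.3 + 0.9 * 23.6
M90 = 28.54 dN.m

28.54 dN.m


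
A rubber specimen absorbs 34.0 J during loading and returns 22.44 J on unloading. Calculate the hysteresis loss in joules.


Hysteresis loss = loading - unloading
= 34.0 - 22.44
= 11.56 J

11.56 J


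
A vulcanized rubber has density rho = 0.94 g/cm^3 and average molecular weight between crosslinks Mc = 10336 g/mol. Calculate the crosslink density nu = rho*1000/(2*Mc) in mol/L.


nu = rho * 1000 / (2 * Mc)
nu = 0.94 * 1000 / (2 * 10336)
nu = 940.0 / 20672
nu = 0.0455 mol/L

0.0455 mol/L


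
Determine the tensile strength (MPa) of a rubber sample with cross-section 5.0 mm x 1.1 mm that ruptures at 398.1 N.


Area = width * thickness = 5.0 * 1.1 = 5.5 mm^2
TS = force / area = 398.1 / 5.5 = 72.38 MPa

72.38 MPa


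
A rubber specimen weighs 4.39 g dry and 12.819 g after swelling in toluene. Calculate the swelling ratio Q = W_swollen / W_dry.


Q = W_swollen / W_dry
Q = 12.819 / 4.39
Q = 2.92

Q = 2.92


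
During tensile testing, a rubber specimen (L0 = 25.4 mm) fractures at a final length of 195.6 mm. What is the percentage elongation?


Elongation = (Lf - L0) / L0 * 100
= (195.6 - 25.4) / 25.4 * 100
= 170.2 / 25.4 * 100
= 670.1%

670.1%


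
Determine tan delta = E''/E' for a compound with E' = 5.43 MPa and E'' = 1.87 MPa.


tan delta = E'' / E'
= 1.87 / 5.43
= 0.3444

tan delta = 0.3444


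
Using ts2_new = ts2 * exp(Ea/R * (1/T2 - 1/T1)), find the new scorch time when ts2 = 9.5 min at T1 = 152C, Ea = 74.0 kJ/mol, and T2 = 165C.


Convert temperatures: T1 = 152 + 273.15 = 425.15 K, T2 = 165 + 273.15 = 438.15 K
ts2_new = 9.5 * exp(74000 / 8.314 * (1/438.15 - 1/425.15))
1/T2 - 1/T1 = -6.9788e-05
ts2_new = 5.1 min

5.1 min


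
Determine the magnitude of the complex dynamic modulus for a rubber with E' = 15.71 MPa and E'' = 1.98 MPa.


|E*| = sqrt(E'^2 + E''^2)
= sqrt(15.71^2 + 1.98^2)
= sqrt(246.8041 + 3.9204)
= 15.834 MPa

15.834 MPa


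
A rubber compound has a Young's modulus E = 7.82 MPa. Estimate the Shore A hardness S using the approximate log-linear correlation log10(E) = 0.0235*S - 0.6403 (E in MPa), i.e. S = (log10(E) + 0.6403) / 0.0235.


log10(E) = 0.0235*S - 0.6403  =>  S = (log10(E) + 0.6403) / 0.0235
log10(7.82) = 0.893207
S = (0.893207 + 0.6403) / 0.0235 = 1.533507 / 0.0235
S = 65.3

Shore A = 65.3


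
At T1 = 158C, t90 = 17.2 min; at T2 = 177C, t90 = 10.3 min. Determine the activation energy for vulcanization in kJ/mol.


T1 = 431.15 K, T2 = 450.15 K
1/T1 - 1/T2 = 9.7897e-05
ln(t1/t2) = ln(17.2/10.3) = 0.5128
Ea = 8.314 * 0.5128 / 9.7897e-05 = 43547.2617 J/mol
Ea = 43.55 kJ/mol

43.55 kJ/mol


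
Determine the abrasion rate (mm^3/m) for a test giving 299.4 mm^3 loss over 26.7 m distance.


Rate = volume_loss / distance
= 299.4 / 26.7
= 11.213 mm^3/m

11.213 mm^3/m


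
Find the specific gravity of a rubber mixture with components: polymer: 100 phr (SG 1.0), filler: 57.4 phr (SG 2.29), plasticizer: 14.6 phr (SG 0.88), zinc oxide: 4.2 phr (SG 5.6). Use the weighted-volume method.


Sum of weights = 176.2
Volume contributions:
  polymer: 100/1.0 = 100.0000
  filler: 57.4/2.29 = 25.0655
  plasticizer: 14.6/0.88 = 16.5909
  zinc oxide: 4.2/5.6 = 0.7500
Sum of volumes = 142.4064
SG = 176.2 / 142.4064 = 1.237

SG = 1.237


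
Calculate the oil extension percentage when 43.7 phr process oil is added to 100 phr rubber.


Oil % = oil / (100 + oil) * 100
= 43.7 / (100 + 43.7) * 100
= 43.7 / 143.7 * 100
= 30.41%

30.41%


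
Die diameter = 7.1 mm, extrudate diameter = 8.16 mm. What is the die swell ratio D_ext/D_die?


Die swell ratio = D_extrudate / D_die
= 8.16 / 7.1
= 1.149

Die swell = 1.149


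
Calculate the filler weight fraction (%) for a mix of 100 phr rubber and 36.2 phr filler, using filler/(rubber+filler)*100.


Filler % = filler / (rubber + filler) * 100
= 36.2 / (100 + 36.2) * 100
= 36.2 / 136.2 * 100
= 26.58%

26.58%


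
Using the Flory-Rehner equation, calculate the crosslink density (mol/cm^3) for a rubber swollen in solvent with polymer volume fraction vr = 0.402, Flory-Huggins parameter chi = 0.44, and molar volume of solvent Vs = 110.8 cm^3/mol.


ln(1 - vr) = ln(1 - 0.402) = -0.5142
Numerator = -((-0.5142) + 0.402 + 0.44 * 0.402^2) = 0.0411
Denominator = 110.8 * (0.402^(1/3) - 0.402/2) = 59.5032
nu = 0.0411 / 59.5032 = 6.9003e-04 mol/cm^3

6.9003e-04 mol/cm^3


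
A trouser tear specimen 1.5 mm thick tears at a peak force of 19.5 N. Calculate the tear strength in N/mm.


Tear strength = force / thickness
= 19.5 / 1.5
= 13.0 N/mm

13.0 N/mm


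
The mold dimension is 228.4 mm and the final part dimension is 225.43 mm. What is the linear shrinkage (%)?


Shrinkage = (mold - part) / mold * 100
= (228.4 - 225.43) / 228.4 * 100
= 2.97 / 228.4 * 100
= 1.3%

1.3%


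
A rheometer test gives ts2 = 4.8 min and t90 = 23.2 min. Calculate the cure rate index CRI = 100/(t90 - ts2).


CRI = 100 / (t90 - ts2)
= 100 / (23.2 - 4.8)
= 100 / 18.4
= 5.43 min^-1

5.43 min^-1


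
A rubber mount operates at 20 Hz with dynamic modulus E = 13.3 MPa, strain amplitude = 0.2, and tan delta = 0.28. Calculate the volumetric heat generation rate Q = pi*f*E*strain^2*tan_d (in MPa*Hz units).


Q = pi * f * E * strain^2 * tan_d
= pi * 20 * 13.3 * 0.2^2 * 0.28
= pi * 20 * 13.3 * 0.0400 * 0.28
= 9.3594

Q = 9.3594


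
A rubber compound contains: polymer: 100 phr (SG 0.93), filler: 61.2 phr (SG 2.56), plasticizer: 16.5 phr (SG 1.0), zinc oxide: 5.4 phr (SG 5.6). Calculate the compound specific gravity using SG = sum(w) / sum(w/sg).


Sum of weights = 183.1
Volume contributions:
  polymer: 100/0.93 = 107.5269
  filler: 61.2/2.56 = 23.9062
  plasticizer: 16.5/1.0 = 16.5000
  zinc oxide: 5.4/5.6 = 0.9643
Sum of volumes = 148.8974
SG = 183.1 / 148.8974 = 1.23

SG = 1.23


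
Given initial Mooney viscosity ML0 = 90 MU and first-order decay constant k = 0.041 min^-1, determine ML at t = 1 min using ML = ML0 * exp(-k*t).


ML = ML0 * exp(-k * t)
ML = 90 * exp(-0.041 * 1)
ML = 90 * 0.9598
ML = 86.38 MU

86.38 MU


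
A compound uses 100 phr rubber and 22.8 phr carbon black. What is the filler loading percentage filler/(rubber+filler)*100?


Filler % = filler / (rubber + filler) * 100
= 22.8 / (100 + 22.8) * 100
= 22.8 / 122.8 * 100
= 18.57%

18.57%


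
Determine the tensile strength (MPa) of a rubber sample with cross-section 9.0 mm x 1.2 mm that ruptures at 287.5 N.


Area = width * thickness = 9.0 * 1.2 = 10.8 mm^2
TS = force / area = 287.5 / 10.8 = 26.62 MPa

26.62 MPa


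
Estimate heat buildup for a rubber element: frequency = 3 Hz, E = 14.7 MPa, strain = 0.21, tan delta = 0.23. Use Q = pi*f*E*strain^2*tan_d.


Q = pi * f * E * strain^2 * tan_d
= pi * 3 * 14.7 * 0.21^2 * 0.23
= pi * 3 * 14.7 * 0.0441 * 0.23
= 1.4053

Q = 1.4053


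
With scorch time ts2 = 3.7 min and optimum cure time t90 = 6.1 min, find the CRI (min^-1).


CRI = 100 / (t90 - ts2)
= 100 / (6.1 - 3.7)
= 100 / 2.4
= 41.67 min^-1

41.67 min^-1


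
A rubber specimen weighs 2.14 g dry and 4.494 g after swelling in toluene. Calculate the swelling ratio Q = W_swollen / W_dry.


Q = W_swollen / W_dry
Q = 4.494 / 2.14
Q = 2.1

Q = 2.1


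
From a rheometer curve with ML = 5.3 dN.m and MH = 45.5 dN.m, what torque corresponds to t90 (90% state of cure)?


M90 = ML + 0.9 * (MH - ML)
M90 = 5.3 + 0.9 * (45.5 - 5.3)
M90 = 5.3 + 0.9 * 40.2
M90 = 41.48 dN.m

41.48 dN.m


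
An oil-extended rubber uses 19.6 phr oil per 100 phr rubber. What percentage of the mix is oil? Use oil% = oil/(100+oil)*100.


Oil % = oil / (100 + oil) * 100
= 19.6 / (100 + 19.6) * 100
= 19.6 / 119.6 * 100
= 16.39%

16.39%


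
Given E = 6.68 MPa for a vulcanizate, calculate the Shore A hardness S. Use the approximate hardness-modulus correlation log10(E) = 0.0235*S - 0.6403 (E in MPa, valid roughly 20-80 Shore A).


log10(E) = 0.0235*S - 0.6403  =>  S = (log10(E) + 0.6403) / 0.0235
log10(6.68) = 0.824776
S = (0.824776 + 0.6403) / 0.0235 = 1.465076 / 0.0235
S = 62.3

Shore A = 62.3


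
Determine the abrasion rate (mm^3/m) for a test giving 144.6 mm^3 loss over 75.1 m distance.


Rate = volume_loss / distance
= 144.6 / 75.1
= 1.925 mm^3/m

1.925 mm^3/m


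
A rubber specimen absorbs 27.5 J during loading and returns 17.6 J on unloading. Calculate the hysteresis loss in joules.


Hysteresis loss = loading - unloading
= 27.5 - 17.6
= 9.9 J

9.9 J


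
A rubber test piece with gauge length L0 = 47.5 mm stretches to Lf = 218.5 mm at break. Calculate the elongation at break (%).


Elongation = (Lf - L0) / L0 * 100
= (218.5 - 47.5) / 47.5 * 100
= 171.0 / 47.5 * 100
= 360.0%

360.0%


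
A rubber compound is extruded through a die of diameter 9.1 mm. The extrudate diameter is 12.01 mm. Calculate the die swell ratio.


Die swell ratio = D_extrudate / D_die
= 12.01 / 9.1
= 1.32

Die swell = 1.32


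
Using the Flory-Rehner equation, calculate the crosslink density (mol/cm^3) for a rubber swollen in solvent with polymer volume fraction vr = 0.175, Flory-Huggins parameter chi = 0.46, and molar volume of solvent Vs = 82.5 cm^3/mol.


ln(1 - vr) = ln(1 - 0.175) = -0.1924
Numerator = -((-0.1924) + 0.175 + 0.46 * 0.175^2) = 0.0033
Denominator = 82.5 * (0.175^(1/3) - 0.175/2) = 38.9272
nu = 0.0033 / 38.9272 = 8.4373e-05 mol/cm^3

8.4373e-05 mol/cm^3


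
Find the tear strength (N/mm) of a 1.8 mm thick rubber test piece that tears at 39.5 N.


Tear strength = force / thickness
= 39.5 / 1.8
= 21.94 N/mm

21.94 N/mm


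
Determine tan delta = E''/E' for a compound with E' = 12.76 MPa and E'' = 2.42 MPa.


tan delta = E'' / E'
= 2.42 / 12.76
= 0.1897

tan delta = 0.1897


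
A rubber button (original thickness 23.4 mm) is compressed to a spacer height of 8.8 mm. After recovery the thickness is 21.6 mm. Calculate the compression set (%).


CS = (t0 - recovered) / (t0 - ts) * 100
= (23.4 - 21.6) / (23.4 - 8.8) * 100
= 1.8 / 14.6 * 100
= 12.3%

12.3%


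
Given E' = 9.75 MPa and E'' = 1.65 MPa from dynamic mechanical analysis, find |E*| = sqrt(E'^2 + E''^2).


|E*| = sqrt(E'^2 + E''^2)
= sqrt(9.75^2 + 1.65^2)
= sqrt(95.0625 + 2.7225)
= 9.889 MPa

9.889 MPa


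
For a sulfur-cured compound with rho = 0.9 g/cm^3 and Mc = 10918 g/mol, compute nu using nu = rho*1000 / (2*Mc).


nu = rho * 1000 / (2 * Mc)
nu = 0.9 * 1000 / (2 * 10918)
nu = 900.0 / 21836
nu = 0.0412 mol/L

0.0412 mol/L


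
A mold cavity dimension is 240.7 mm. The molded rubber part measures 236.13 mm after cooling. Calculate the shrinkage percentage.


Shrinkage = (mold - part) / mold * 100
= (240.7 - 236.13) / 240.7 * 100
= 4.57 / 240.7 * 100
= 1.9%

1.9%


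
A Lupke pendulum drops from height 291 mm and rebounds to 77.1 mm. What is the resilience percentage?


Resilience = h_rebound / h_drop * 100
= 77.1 / 291 * 100
= 26.5%

26.5%


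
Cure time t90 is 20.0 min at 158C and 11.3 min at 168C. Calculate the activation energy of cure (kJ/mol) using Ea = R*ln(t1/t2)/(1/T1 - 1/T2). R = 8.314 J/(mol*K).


T1 = 431.15 K, T2 = 441.15 K
1/T1 - 1/T2 = 5.2576e-05
ln(t1/t2) = ln(20.0/11.3) = 0.5709
Ea = 8.314 * 0.5709 / 5.2576e-05 = 90283.2562 J/mol
Ea = 90.28 kJ/mol

90.28 kJ/mol
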